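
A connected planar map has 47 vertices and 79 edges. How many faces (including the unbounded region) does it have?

34

Euler's formula for a connected plane graph: V − E + F = 2, so F = 2 − 47 + 79 = 34.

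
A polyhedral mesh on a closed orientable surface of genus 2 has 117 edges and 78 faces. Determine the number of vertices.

37

For a closed orientable surface of genus 2, χ = 2 − 2·2 = -2.
V = -2 + E − F = -2 + 117 − 78 = 37.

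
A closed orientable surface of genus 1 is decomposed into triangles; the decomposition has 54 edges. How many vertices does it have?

18

χ = 2 − 2·1 = 0, and every face is a triangle so 3F = 2E.
F = 2E/3 = 36. Then V = 0 + E − F = 0 + 54 − 36 = 18.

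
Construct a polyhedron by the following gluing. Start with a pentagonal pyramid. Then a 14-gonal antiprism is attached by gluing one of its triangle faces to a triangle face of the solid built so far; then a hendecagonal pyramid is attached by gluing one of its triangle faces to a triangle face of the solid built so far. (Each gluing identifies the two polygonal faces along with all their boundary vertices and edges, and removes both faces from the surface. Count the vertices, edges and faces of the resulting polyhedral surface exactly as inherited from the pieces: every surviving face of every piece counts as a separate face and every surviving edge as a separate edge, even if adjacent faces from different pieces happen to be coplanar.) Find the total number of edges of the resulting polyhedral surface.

A pentagonal pyramid: V=6, E=10, F=6.
Attach a 14-gonal antiprism (V=28, E=56, F=30) along a 3-gon: merge 3 vertices and 3 edges, delete both glued faces → V=31, E=63, F=34.
Attach a hendecagonal pyramid (V=12, E=22, F=12) along a 3-gon: merge 3 vertices and 3 edges, delete both glued faces → V=40, E=82, F=44.
Check: V − E + F = 40 − 82 + 44 = 2.

82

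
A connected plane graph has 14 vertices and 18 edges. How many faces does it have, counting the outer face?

6

Euler's formula for a connected plane graph: V − E + F = 2, so F = 2 − 14 + 18 = 6.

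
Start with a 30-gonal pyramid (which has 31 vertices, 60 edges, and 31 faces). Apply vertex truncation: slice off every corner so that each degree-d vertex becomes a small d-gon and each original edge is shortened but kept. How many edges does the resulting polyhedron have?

180

Truncation replaces each original edge-end by a new vertex, so V′ = 2E = 120.
Each original edge survives, and each old vertex of degree d contributes d new edges; summing degrees gives Σd = 2E, so E′ = E + 2E = 3E = 180.
Each original face survives and each original vertex becomes one new face: F′ = F + V = 62.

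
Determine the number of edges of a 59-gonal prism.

A prism on an n-gon has two n-gon bases and n rectangular sides: V = 2·59 = 118, E = 3·59 = 177, F = 59 + 2 = 61.
Check: V − E + F = 118 − 177 + 61 = 2.

177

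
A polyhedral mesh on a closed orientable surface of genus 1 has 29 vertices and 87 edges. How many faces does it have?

For a closed orientable surface of genus 1, χ = 2 − 2·1 = 0.
F = 0 − V + E = 0 − 29 + 87 = 58.

58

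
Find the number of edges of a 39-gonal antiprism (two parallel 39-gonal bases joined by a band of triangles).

An antiprism on an n-gon has two n-gon caps and 2n triangles: V = 2·39 = 78, E = 4·39 = 156, F = 2·39 + 2 = 80.

156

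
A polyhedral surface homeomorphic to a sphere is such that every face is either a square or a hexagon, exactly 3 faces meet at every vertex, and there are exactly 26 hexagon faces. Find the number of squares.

Let x be the number of squares; then F = 26 + x.
Edge–face incidences: 2E = 6·26 + 4·x = 156 + 4x.
Every vertex has degree 3, so 3V = 2E.
Euler: V − E + F = 2 ⇒ (2E)/3 − E + (26 + x) = 2.
Multiply by 6: 2·(2E) − 3·(2E) + 6·(26 + x) = 12, i.e. 156 + 6x − (156 + 4x) = 12.
Collecting terms: 2x = 12, so x = 6.
Then 2E = 156 + 4·6 = 180, so E = 90, V = 2E/3 = 60, F = 26 + 6 = 32.

6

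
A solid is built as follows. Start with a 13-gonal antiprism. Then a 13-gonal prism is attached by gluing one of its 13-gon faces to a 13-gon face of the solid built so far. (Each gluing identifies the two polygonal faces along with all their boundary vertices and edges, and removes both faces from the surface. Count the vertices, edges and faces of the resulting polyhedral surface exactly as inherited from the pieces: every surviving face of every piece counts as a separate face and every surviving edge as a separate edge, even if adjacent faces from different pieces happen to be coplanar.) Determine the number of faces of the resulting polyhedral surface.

A 13-gonal antiprism: V=26, E=52, F=28.
Attach a 13-gonal prism (V=26, E=39, F=15) along a 13-gon: merge 13 vertices and 13 edges, delete both glued faces → V=39, E=78, F=41.
Check: V − E + F = 39 − 78 + 41 = 2.

41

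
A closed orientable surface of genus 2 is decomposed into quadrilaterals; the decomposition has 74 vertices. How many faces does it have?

76

χ = 2 − 2·2 = -2, and every face is a square so 4F = 2E.
V − E + F = -2 with E = 4F/2 gives 74 − (4/2 − 1)·F = -2, so F = 76 and E = 152.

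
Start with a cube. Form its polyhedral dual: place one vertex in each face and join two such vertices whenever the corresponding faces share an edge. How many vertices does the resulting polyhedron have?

The base solid has V = 8, E = 12, F = 6.
The dual swaps V and F and preserves E: V′ = F = 6, E′ = E = 12, F′ = V = 8.

6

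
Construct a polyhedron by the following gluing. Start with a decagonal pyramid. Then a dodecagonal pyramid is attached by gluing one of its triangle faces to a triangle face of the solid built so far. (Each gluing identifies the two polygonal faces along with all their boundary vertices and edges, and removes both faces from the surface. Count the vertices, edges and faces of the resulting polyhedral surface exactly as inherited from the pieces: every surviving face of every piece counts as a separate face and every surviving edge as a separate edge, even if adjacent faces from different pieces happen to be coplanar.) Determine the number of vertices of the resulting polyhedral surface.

21

A decagonal pyramid: V=11, E=20, F=11.
Attach a dodecagonal pyramid (V=13, E=24, F=13) along a 3-gon: merge 3 vertices and 3 edges, delete both glued faces → V=21, E=41, F=22.
Check: V − E + F = 21 − 41 + 22 = 2.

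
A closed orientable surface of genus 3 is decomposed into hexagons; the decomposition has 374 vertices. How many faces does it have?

189

χ = 2 − 2·3 = -4, and every face is a hexagon so 6F = 2E.
V − E + F = -4 with E = 6F/2 gives 374 − (6/2 − 1)·F = -4, so F = 189 and E = 567.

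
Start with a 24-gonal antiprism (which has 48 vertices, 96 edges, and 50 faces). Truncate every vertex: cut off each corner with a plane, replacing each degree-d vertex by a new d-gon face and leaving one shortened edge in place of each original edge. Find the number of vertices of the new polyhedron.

192

Truncation replaces each original edge-end by a new vertex, so V′ = 2E = 192.
Each original edge survives, and each old vertex of degree d contributes d new edges; summing degrees gives Σd = 2E, so E′ = E + 2E = 3E = 288.
Each original face survives and each original vertex becomes one new face: F′ = F + V = 98.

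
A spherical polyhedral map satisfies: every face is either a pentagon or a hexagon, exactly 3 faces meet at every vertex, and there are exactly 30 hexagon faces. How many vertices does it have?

80

Let x be the number of pentagons; then F = 30 + x.
Edge–face incidences: 2E = 6·30 + 5·x = 180 + 5x.
Every vertex has degree 3, so 3V = 2E.
Euler: V − E + F = 2 ⇒ (2E)/3 − E + (30 + x) = 2.
Multiply by 6: 2·(2E) − 3·(2E) + 6·(30 + x) = 12, i.e. 180 + 6x − (180 + 5x) = 12.
Collecting terms: x = 12.
Then 2E = 180 + 5·12 = 240, so E = 120, V = 2E/3 = 80, F = 30 + 12 = 42.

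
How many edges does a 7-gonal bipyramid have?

21

A bipyramid over an n-gon has 2n triangular faces and n + 2 vertices: V = 7 + 2 = 9, E = 3·7 = 21, F = 2·7 = 14.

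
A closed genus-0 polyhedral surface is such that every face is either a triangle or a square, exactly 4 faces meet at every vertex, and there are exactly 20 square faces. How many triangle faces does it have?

Let x be the number of triangles; then F = 20 + x.
Edge–face incidences: 2E = 4·20 + 3·x = 80 + 3x.
Every vertex has degree 4, so 4V = 2E.
Euler: V − E + F = 2 ⇒ (2E)/4 − E + (20 + x) = 2.
Multiply by 8: 2·(2E) − 4·(2E) + 8·(20 + x) = 16, i.e. 160 + 8x − 2·(80 + 3x) = 16.
Collecting terms: 2x = 16, so x = 8.
Then 2E = 80 + 3·8 = 104, so E = 52, V = 2E/4 = 26, F = 20 + 8 = 28.

8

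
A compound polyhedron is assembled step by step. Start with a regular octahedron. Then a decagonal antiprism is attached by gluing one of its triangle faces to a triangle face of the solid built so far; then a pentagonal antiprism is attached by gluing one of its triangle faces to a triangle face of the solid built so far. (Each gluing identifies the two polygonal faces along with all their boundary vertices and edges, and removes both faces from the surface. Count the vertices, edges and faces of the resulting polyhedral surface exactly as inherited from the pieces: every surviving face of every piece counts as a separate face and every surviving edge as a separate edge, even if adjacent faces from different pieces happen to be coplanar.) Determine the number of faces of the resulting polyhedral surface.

38

A regular octahedron: V=6, E=12, F=8.
Attach a decagonal antiprism (V=20, E=40, F=22) along a 3-gon: merge 3 vertices and 3 edges, delete both glued faces → V=23, E=49, F=28.
Attach a pentagonal antiprism (V=10, E=20, F=12) along a 3-gon: merge 3 vertices and 3 edges, delete both glued faces → V=30, E=66, F=38.
Check: V − E + F = 30 − 66 + 38 = 2.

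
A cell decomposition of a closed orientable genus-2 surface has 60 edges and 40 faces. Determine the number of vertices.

18

For a closed orientable surface of genus 2, χ = 2 − 2·2 = -2.
V = -2 + E − F = -2 + 60 − 40 = 18.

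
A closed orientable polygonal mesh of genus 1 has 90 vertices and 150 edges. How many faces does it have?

For a closed orientable surface of genus 1, χ = 2 − 2·1 = 0.
F = 0 − V + E = 0 − 90 + 150 = 60.

60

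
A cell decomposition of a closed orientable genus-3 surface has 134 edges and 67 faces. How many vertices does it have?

63

For a closed orientable surface of genus 3, χ = 2 − 2·3 = -4.
V = -4 + E − F = -4 + 134 − 67 = 63.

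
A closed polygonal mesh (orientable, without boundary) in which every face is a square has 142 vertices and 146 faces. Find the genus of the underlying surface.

3

Every face is a square, so 2E = 4·146 = 584, giving E = 292.
χ = V − E + F = 142 − 292 + 146 = -4.
For a closed orientable surface χ = 2 − 2g, so g = (2 − (-4))/2 = 3.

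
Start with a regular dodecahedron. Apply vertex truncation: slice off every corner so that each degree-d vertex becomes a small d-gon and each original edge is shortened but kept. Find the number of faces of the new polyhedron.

The base solid has V = 20, E = 30, F = 12.
Truncation replaces each original edge-end by a new vertex, so V′ = 2E = 60.
Each original edge survives, and each old vertex of degree d contributes d new edges; summing degrees gives Σd = 2E, so E′ = E + 2E = 3E = 90.
Each original face survives and each original vertex becomes one new face: F′ = F + V = 32.

32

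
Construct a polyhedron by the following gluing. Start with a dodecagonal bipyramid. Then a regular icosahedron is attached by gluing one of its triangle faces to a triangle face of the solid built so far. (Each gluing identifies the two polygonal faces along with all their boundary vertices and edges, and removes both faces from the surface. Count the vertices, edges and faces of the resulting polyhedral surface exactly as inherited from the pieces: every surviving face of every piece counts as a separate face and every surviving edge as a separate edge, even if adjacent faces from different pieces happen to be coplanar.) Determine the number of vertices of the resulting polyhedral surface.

23

A dodecagonal bipyramid: V=14, E=36, F=24.
Attach a regular icosahedron (V=12, E=30, F=20) along a 3-gon: merge 3 vertices and 3 edges, delete both glued faces → V=23, E=63, F=42.
Check: V − E + F = 23 − 63 + 42 = 2.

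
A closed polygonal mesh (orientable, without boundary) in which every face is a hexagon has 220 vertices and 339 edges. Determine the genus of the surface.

Every face is a hexagon and each edge borders two faces, so 6F = 2·339, giving F = 113.
χ = V − E + F = 220 − 339 + 113 = -6.
For a closed orientable surface χ = 2 − 2g, so g = (2 − (-6))/2 = 4.

4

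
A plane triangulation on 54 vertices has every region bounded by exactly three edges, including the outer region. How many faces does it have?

104

In a plane triangulation 3F = 2E and V − E + F = 2, so F = 2V − 4 = 2·54 − 4 = 104.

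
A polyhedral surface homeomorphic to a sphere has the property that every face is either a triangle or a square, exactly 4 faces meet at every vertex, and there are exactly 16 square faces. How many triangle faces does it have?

Let x be the number of triangles; then F = 16 + x.
Edge–face incidences: 2E = 4·16 + 3·x = 64 + 3x.
Every vertex has degree 4, so 4V = 2E.
Euler: V − E + F = 2 ⇒ (2E)/4 − E + (16 + x) = 2.
Multiply by 8: 2·(2E) − 4·(2E) + 8·(16 + x) = 16, i.e. 128 + 8x − 2·(64 + 3x) = 16.
Collecting terms: 2x = 16, so x = 8.
Then 2E = 64 + 3·8 = 88, so E = 44, V = 2E/4 = 22, F = 16 + 8 = 24.

8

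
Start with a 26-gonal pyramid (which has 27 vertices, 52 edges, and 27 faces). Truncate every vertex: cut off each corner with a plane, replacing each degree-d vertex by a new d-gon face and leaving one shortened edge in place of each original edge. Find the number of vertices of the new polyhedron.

104

Truncation replaces each original edge-end by a new vertex, so V′ = 2E = 104.
Each original edge survives, and each old vertex of degree d contributes d new edges; summing degrees gives Σd = 2E, so E′ = E + 2E = 3E = 156.
Each original face survives and each original vertex becomes one new face: F′ = F + V = 54.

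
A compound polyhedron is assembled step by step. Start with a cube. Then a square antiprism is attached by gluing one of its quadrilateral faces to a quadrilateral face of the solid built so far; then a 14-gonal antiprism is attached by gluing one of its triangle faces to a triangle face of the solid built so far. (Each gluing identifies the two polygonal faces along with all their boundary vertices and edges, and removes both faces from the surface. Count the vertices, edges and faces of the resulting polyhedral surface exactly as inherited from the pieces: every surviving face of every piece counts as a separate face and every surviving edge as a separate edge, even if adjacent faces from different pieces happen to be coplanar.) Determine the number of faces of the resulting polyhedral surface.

42

A cube: V=8, E=12, F=6.
Attach a square antiprism (V=8, E=16, F=10) along a 4-gon: merge 4 vertices and 4 edges, delete both glued faces → V=12, E=24, F=14.
Attach a 14-gonal antiprism (V=28, E=56, F=30) along a 3-gon: merge 3 vertices and 3 edges, delete both glued faces → V=37, E=77, F=42.
Check: V − E + F = 37 − 77 + 42 = 2.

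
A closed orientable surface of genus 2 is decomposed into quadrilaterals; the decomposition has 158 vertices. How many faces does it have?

χ = 2 − 2·2 = -2, and every face is a square so 4F = 2E.
V − E + F = -2 with E = 4F/2 gives 158 − (4/2 − 1)·F = -2, so F = 160 and E = 320.

160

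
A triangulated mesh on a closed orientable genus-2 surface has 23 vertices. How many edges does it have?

χ = 2 − 2·2 = -2, and every face is a triangle so 3F = 2E.
V − E + F = -2 with E = 3F/2 gives 23 − (3/2 − 1)·F = -2, so F = 50 and E = 75.

75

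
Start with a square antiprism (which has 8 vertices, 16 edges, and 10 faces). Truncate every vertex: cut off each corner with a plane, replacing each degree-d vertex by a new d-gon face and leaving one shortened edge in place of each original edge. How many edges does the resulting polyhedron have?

48

Truncation replaces each original edge-end by a new vertex, so V′ = 2E = 32.
Each original edge survives, and each old vertex of degree d contributes d new edges; summing degrees gives Σd = 2E, so E′ = E + 2E = 3E = 48.
Each original face survives and each original vertex becomes one new face: F′ = F + V = 18.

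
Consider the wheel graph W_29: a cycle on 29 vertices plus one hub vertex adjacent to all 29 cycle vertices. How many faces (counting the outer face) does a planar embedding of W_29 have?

30

W_29 has V = 29 + 1 = 30 vertices and E = 2·29 = 58 edges.
By Euler's formula F = 2 − V + E = 2 − 30 + 58 = 30.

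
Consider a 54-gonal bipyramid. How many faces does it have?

A bipyramid over an n-gon has 2n triangular faces and n + 2 vertices: V = 54 + 2 = 56, E = 3·54 = 162, F = 2·54 = 108.

108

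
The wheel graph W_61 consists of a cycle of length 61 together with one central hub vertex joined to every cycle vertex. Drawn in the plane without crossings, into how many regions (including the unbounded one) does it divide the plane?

62

W_61 has V = 61 + 1 = 62 vertices and E = 2·61 = 122 edges.
By Euler's formula F = 2 − V + E = 2 − 62 + 122 = 62.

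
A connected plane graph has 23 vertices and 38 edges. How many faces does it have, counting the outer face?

17

Euler's formula for a connected plane graph: V − E + F = 2, so F = 2 − 23 + 38 = 17.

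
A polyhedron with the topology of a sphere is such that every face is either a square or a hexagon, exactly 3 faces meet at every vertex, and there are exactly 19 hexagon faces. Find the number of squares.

Let x be the number of squares; then F = 19 + x.
Edge–face incidences: 2E = 6·19 + 4·x = 114 + 4x.
Every vertex has degree 3, so 3V = 2E.
Euler: V − E + F = 2 ⇒ (2E)/3 − E + (19 + x) = 2.
Multiply by 6: 2·(2E) − 3·(2E) + 6·(19 + x) = 12, i.e. 114 + 6x − (114 + 4x) = 12.
Collecting terms: 2x = 12, so x = 6.
Then 2E = 114 + 4·6 = 138, so E = 69, V = 2E/3 = 46, F = 19 + 6 = 25.

6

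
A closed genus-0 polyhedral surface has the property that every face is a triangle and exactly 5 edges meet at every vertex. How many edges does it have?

Each face has 3 edges and each edge borders two faces, so 2E = 3F.
Each vertex has degree 5, so 5V = 2E and hence V = 3F/5.
Euler: V − E + F = 2 ⇒ (3F/5) − (3F/2) + F = 2.
Multiply by 10: (6 − 15 + 10)F = 20, i.e. 1F = 20.
So F = 20, E = 3·20/2 = 30, V = 3·20/5 = 12.

30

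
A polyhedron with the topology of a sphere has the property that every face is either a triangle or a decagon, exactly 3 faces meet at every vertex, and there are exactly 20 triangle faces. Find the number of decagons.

12

Let x be the number of decagons; then F = 20 + x.
Edge–face incidences: 2E = 3·20 + 10·x = 60 + 10x.
Every vertex has degree 3, so 3V = 2E.
Euler: V − E + F = 2 ⇒ (2E)/3 − E + (20 + x) = 2.
Multiply by 6: 2·(2E) − 3·(2E) + 6·(20 + x) = 12, i.e. 120 + 6x − (60 + 10x) = 12.
Collecting terms: −4x + 60 = 12, so −4x = −48, so x = 12.
Then 2E = 60 + 10·12 = 180, so E = 90, V = 2E/3 = 60, F = 20 + 12 = 32.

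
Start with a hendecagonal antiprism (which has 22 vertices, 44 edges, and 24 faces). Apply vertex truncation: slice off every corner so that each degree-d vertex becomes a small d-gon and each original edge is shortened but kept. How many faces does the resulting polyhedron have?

Truncation replaces each original edge-end by a new vertex, so V′ = 2E = 88.
Each original edge survives, and each old vertex of degree d contributes d new edges; summing degrees gives Σd = 2E, so E′ = E + 2E = 3E = 132.
Each original face survives and each original vertex becomes one new face: F′ = F + V = 46.

46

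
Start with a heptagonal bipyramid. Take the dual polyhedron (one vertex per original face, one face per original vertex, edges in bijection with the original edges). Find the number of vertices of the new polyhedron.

The base solid has V = 9, E = 21, F = 14.
The dual swaps V and F and preserves E: V′ = F = 14, E′ = E = 21, F′ = V = 9.

14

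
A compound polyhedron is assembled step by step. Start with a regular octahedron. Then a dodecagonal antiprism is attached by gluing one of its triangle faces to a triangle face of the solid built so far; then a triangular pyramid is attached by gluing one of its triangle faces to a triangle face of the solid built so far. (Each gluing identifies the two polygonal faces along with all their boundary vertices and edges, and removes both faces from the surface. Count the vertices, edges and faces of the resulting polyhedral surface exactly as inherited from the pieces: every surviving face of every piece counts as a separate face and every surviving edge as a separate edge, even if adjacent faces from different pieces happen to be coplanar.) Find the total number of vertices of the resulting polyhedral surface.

A regular octahedron: V=6, E=12, F=8.
Attach a dodecagonal antiprism (V=24, E=48, F=26) along a 3-gon: merge 3 vertices and 3 edges, delete both glued faces → V=27, E=57, F=32.
Attach a triangular pyramid (V=4, E=6, F=4) along a 3-gon: merge 3 vertices and 3 edges, delete both glued faces → V=28, E=60, F=34.
Check: V − E + F = 28 − 60 + 34 = 2.

28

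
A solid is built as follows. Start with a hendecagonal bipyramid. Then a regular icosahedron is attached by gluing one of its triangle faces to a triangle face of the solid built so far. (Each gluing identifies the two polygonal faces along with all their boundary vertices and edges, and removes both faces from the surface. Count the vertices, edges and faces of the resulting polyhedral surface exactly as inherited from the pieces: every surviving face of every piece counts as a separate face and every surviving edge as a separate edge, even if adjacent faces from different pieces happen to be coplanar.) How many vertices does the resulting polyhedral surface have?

22

A hendecagonal bipyramid: V=13, E=33, F=22.
Attach a regular icosahedron (V=12, E=30, F=20) along a 3-gon: merge 3 vertices and 3 edges, delete both glued faces → V=22, E=60, F=40.
Check: V − E + F = 22 − 60 + 40 = 2.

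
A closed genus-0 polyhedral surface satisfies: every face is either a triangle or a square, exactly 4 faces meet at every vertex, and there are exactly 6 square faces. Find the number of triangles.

Let x be the number of triangles; then F = 6 + x.
Edge–face incidences: 2E = 4·6 + 3·x = 24 + 3x.
Every vertex has degree 4, so 4V = 2E.
Euler: V − E + F = 2 ⇒ (2E)/4 − E + (6 + x) = 2.
Multiply by 8: 2·(2E) − 4·(2E) + 8·(6 + x) = 16, i.e. 48 + 8x − 2·(24 + 3x) = 16.
Collecting terms: 2x = 16, so x = 8.
Then 2E = 24 + 3·8 = 48, so E = 24, V = 2E/4 = 12, F = 6 + 8 = 14.

8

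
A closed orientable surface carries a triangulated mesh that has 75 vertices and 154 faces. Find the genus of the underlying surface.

Every face is a triangle, so 2E = 3·154 = 462, giving E = 231.
χ = V − E + F = 75 − 231 + 154 = -2.
For a closed orientable surface χ = 2 − 2g, so g = (2 − (-2))/2 = 2.

2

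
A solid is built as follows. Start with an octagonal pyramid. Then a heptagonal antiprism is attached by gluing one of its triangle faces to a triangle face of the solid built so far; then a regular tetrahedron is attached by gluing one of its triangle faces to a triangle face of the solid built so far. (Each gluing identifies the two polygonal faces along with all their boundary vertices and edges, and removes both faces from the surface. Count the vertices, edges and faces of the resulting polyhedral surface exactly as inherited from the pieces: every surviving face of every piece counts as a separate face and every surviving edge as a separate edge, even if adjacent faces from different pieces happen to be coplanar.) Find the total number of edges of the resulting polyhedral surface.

An octagonal pyramid: V=9, E=16, F=9.
Attach a heptagonal antiprism (V=14, E=28, F=16) along a 3-gon: merge 3 vertices and 3 edges, delete both glued faces → V=20, E=41, F=23.
Attach a regular tetrahedron (V=4, E=6, F=4) along a 3-gon: merge 3 vertices and 3 edges, delete both glued faces → V=21, E=44, F=25.
Check: V − E + F = 21 − 44 + 25 = 2.

44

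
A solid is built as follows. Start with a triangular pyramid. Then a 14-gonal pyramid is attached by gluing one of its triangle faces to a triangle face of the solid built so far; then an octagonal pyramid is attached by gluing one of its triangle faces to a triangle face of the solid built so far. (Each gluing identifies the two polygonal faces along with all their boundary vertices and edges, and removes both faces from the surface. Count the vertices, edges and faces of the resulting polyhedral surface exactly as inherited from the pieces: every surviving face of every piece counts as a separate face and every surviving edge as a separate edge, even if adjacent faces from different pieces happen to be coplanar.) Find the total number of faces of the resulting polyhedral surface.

24

A triangular pyramid: V=4, E=6, F=4.
Attach a 14-gonal pyramid (V=15, E=28, F=15) along a 3-gon: merge 3 vertices and 3 edges, delete both glued faces → V=16, E=31, F=17.
Attach an octagonal pyramid (V=9, E=16, F=9) along a 3-gon: merge 3 vertices and 3 edges, delete both glued faces → V=22, E=44, F=24.
Check: V − E + F = 22 − 44 + 24 = 2.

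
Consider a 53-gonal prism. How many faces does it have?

55

A prism on an n-gon has two n-gon bases and n rectangular sides: V = 2·53 = 106, E = 3·53 = 159, F = 53 + 2 = 55.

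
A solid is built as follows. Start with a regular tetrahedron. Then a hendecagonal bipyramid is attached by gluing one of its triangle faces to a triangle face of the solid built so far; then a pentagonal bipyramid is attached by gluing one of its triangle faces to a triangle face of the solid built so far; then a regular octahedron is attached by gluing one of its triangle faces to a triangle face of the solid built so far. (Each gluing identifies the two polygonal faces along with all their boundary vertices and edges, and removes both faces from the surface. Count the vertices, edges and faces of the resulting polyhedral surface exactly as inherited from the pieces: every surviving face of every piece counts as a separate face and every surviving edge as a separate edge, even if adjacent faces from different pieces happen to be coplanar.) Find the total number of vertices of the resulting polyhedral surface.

A regular tetrahedron: V=4, E=6, F=4.
Attach a hendecagonal bipyramid (V=13, E=33, F=22) along a 3-gon: merge 3 vertices and 3 edges, delete both glued faces → V=14, E=36, F=24.
Attach a pentagonal bipyramid (V=7, E=15, F=10) along a 3-gon: merge 3 vertices and 3 edges, delete both glued faces → V=18, E=48, F=32.
Attach a regular octahedron (V=6, E=12, F=8) along a 3-gon: merge 3 vertices and 3 edges, delete both glued faces → V=21, E=57, F=38.
Check: V − E + F = 21 − 57 + 38 = 2.

21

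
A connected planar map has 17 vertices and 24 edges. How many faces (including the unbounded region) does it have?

Euler's formula for a connected plane graph: V − E + F = 2, so F = 2 − 17 + 24 = 9.

9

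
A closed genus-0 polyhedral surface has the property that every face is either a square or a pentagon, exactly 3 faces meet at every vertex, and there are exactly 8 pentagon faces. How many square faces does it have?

2

Let x be the number of squares; then F = 8 + x.
Edge–face incidences: 2E = 5·8 + 4·x = 40 + 4x.
Every vertex has degree 3, so 3V = 2E.
Euler: V − E + F = 2 ⇒ (2E)/3 − E + (8 + x) = 2.
Multiply by 6: 2·(2E) − 3·(2E) + 6·(8 + x) = 12, i.e. 48 + 6x − (40 + 4x) = 12.
Collecting terms: 2x + 8 = 12, so 2x = 4, so x = 2.
Then 2E = 40 + 4·2 = 48, so E = 24, V = 2E/3 = 16, F = 8 + 2 = 10.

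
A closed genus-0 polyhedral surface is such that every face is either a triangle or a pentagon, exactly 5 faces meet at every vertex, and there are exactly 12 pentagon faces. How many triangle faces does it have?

80

Let x be the number of triangles; then F = 12 + x.
Edge–face incidences: 2E = 5·12 + 3·x = 60 + 3x.
Every vertex has degree 5, so 5V = 2E.
Euler: V − E + F = 2 ⇒ (2E)/5 − E + (12 + x) = 2.
Multiply by 10: 2·(2E) − 5·(2E) + 10·(12 + x) = 20, i.e. 120 + 10x − 3·(60 + 3x) = 20.
Collecting terms: x − 60 = 20, so x = 80.
Then 2E = 60 + 3·80 = 300, so E = 150, V = 2E/5 = 60, F = 12 + 80 = 92.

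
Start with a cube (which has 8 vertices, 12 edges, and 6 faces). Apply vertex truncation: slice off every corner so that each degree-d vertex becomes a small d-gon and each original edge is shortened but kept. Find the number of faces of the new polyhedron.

14

Truncation replaces each original edge-end by a new vertex, so V′ = 2E = 24.
Each original edge survives, and each old vertex of degree d contributes d new edges; summing degrees gives Σd = 2E, so E′ = E + 2E = 3E = 36.
Each original face survives and each original vertex becomes one new face: F′ = F + V = 14.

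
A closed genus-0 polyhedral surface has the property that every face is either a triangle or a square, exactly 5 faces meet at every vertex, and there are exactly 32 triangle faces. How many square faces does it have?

Let x be the number of squares; then F = 32 + x.
Edge–face incidences: 2E = 3·32 + 4·x = 96 + 4x.
Every vertex has degree 5, so 5V = 2E.
Euler: V − E + F = 2 ⇒ (2E)/5 − E + (32 + x) = 2.
Multiply by 10: 2·(2E) − 5·(2E) + 10·(32 + x) = 20, i.e. 320 + 10x − 3·(96 + 4x) = 20.
Collecting terms: −2x + 32 = 20, so −2x = −12, so x = 6.
Then 2E = 96 + 4·6 = 120, so E = 60, V = 2E/5 = 24, F = 32 + 6 = 38.

6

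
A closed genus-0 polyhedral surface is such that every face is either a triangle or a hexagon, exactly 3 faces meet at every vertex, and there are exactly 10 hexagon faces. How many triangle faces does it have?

Let x be the number of triangles; then F = 10 + x.
Edge–face incidences: 2E = 6·10 + 3·x = 60 + 3x.
Every vertex has degree 3, so 3V = 2E.
Euler: V − E + F = 2 ⇒ (2E)/3 − E + (10 + x) = 2.
Multiply by 6: 2·(2E) − 3·(2E) + 6·(10 + x) = 12, i.e. 60 + 6x − (60 + 3x) = 12.
Collecting terms: 3x = 12, so x = 4.
Then 2E = 60 + 3·4 = 72, so E = 36, V = 2E/3 = 24, F = 10 + 4 = 14.

4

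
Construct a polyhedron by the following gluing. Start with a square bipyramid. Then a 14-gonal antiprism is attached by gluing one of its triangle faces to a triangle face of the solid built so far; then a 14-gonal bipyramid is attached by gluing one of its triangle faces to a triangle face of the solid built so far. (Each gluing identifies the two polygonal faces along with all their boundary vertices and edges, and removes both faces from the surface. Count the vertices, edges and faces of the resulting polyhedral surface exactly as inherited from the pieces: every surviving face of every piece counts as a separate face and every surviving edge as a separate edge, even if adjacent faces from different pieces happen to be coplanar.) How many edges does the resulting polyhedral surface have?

A square bipyramid: V=6, E=12, F=8.
Attach a 14-gonal antiprism (V=28, E=56, F=30) along a 3-gon: merge 3 vertices and 3 edges, delete both glued faces → V=31, E=65, F=36.
Attach a 14-gonal bipyramid (V=16, E=42, F=28) along a 3-gon: merge 3 vertices and 3 edges, delete both glued faces → V=44, E=104, F=62.
Check: V − E + F = 44 − 104 + 62 = 2.

104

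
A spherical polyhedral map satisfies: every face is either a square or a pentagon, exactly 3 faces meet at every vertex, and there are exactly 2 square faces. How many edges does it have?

24

Let x be the number of pentagons; then F = 2 + x.
Edge–face incidences: 2E = 4·2 + 5·x = 8 + 5x.
Every vertex has degree 3, so 3V = 2E.
Euler: V − E + F = 2 ⇒ (2E)/3 − E + (2 + x) = 2.
Multiply by 6: 2·(2E) − 3·(2E) + 6·(2 + x) = 12, i.e. 12 + 6x − (8 + 5x) = 12.
Collecting terms: x + 4 = 12, so x = 8.
Then 2E = 8 + 5·8 = 48, so E = 24, V = 2E/3 = 16, F = 2 + 8 = 10.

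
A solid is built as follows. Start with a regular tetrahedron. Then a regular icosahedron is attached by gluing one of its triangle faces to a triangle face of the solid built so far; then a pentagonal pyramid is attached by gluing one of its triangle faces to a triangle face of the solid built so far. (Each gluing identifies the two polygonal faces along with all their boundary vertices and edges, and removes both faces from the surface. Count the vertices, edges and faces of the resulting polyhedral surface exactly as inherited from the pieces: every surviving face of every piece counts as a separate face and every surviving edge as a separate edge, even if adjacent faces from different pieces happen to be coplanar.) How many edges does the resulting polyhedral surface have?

40

A regular tetrahedron: V=4, E=6, F=4.
Attach a regular icosahedron (V=12, E=30, F=20) along a 3-gon: merge 3 vertices and 3 edges, delete both glued faces → V=13, E=33, F=22.
Attach a pentagonal pyramid (V=6, E=10, F=6) along a 3-gon: merge 3 vertices and 3 edges, delete both glued faces → V=16, E=40, F=26.
Check: V − E + F = 16 − 40 + 26 = 2.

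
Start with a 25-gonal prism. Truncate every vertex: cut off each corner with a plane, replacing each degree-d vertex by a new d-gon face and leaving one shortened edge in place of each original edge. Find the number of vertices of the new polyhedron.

150

The base solid has V = 50, E = 75, F = 27.
Truncation replaces each original edge-end by a new vertex, so V′ = 2E = 150.
Each original edge survives, and each old vertex of degree d contributes d new edges; summing degrees gives Σd = 2E, so E′ = E + 2E = 3E = 225.
Each original face survives and each original vertex becomes one new face: F′ = F + V = 77.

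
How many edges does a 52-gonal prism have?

156

A prism on an n-gon has two n-gon bases and n rectangular sides: V = 2·52 = 104, E = 3·52 = 156, F = 52 + 2 = 54.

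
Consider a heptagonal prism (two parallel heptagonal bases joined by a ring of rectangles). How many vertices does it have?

A prism on an n-gon has two n-gon bases and n rectangular sides: V = 2·7 = 14, E = 3·7 = 21, F = 7 + 2 = 9.

14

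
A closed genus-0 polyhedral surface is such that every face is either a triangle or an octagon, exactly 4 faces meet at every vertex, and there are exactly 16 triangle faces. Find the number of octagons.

Let x be the number of octagons; then F = 16 + x.
Edge–face incidences: 2E = 3·16 + 8·x = 48 + 8x.
Every vertex has degree 4, so 4V = 2E.
Euler: V − E + F = 2 ⇒ (2E)/4 − E + (16 + x) = 2.
Multiply by 8: 2·(2E) − 4·(2E) + 8·(16 + x) = 16, i.e. 128 + 8x − 2·(48 + 8x) = 16.
Collecting terms: −8x + 32 = 16, so −8x = −16, so x = 2.
Then 2E = 48 + 8·2 = 64, so E = 32, V = 2E/4 = 16, F = 16 + 2 = 18.

2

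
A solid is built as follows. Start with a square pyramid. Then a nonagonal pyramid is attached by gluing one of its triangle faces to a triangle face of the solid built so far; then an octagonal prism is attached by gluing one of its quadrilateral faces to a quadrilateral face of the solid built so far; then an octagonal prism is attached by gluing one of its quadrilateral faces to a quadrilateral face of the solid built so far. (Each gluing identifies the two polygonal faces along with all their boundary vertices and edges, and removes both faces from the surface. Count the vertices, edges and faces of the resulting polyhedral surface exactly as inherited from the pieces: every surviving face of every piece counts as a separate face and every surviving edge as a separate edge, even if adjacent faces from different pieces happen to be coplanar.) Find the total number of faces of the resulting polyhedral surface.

29

A square pyramid: V=5, E=8, F=5.
Attach a nonagonal pyramid (V=10, E=18, F=10) along a 3-gon: merge 3 vertices and 3 edges, delete both glued faces → V=12, E=23, F=13.
Attach an octagonal prism (V=16, E=24, F=10) along a 4-gon: merge 4 vertices and 4 edges, delete both glued faces → V=24, E=43, F=21.
Attach an octagonal prism (V=16, E=24, F=10) along a 4-gon: merge 4 vertices and 4 edges, delete both glued faces → V=36, E=63, F=29.
Check: V − E + F = 36 − 63 + 29 = 2.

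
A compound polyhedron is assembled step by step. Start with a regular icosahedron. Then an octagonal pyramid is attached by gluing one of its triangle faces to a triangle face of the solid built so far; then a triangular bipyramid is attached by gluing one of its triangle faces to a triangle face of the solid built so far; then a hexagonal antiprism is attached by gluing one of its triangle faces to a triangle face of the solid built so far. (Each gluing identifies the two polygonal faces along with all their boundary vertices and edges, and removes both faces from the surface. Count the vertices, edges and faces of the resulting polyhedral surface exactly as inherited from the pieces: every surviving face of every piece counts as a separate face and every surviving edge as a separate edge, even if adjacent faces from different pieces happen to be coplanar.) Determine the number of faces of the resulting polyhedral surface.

A regular icosahedron: V=12, E=30, F=20.
Attach an octagonal pyramid (V=9, E=16, F=9) along a 3-gon: merge 3 vertices and 3 edges, delete both glued faces → V=18, E=43, F=27.
Attach a triangular bipyramid (V=5, E=9, F=6) along a 3-gon: merge 3 vertices and 3 edges, delete both glued faces → V=20, E=49, F=31.
Attach a hexagonal antiprism (V=12, E=24, F=14) along a 3-gon: merge 3 vertices and 3 edges, delete both glued faces → V=29, E=70, F=43.
Check: V − E + F = 29 − 70 + 43 = 2.

43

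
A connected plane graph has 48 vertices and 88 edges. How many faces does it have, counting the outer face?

Euler's formula for a connected plane graph: V − E + F = 2, so F = 2 − 48 + 88 = 42.

42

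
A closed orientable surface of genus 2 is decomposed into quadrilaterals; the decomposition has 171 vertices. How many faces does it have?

173

χ = 2 − 2·2 = -2, and every face is a square so 4F = 2E.
V − E + F = -2 with E = 4F/2 gives 171 − (4/2 − 1)·F = -2, so F = 173 and E = 346.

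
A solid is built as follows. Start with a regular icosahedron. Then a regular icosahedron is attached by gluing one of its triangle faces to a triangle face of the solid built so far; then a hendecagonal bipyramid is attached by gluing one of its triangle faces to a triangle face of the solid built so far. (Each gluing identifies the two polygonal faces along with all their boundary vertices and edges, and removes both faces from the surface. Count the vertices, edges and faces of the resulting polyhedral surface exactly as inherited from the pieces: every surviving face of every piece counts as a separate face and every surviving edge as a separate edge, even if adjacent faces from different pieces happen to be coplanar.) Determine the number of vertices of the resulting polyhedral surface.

31

A regular icosahedron: V=12, E=30, F=20.
Attach a regular icosahedron (V=12, E=30, F=20) along a 3-gon: merge 3 vertices and 3 edges, delete both glued faces → V=21, E=57, F=38.
Attach a hendecagonal bipyramid (V=13, E=33, F=22) along a 3-gon: merge 3 vertices and 3 edges, delete both glued faces → V=31, E=87, F=58.
Check: V − E + F = 31 − 87 + 58 = 2.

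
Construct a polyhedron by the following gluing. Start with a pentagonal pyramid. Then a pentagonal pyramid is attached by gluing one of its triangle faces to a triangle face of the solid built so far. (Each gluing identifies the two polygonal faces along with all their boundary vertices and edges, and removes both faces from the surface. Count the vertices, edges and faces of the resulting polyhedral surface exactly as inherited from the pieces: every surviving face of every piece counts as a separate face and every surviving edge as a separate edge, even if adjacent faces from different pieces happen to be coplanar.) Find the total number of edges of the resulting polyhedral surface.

A pentagonal pyramid: V=6, E=10, F=6.
Attach a pentagonal pyramid (V=6, E=10, F=6) along a 3-gon: merge 3 vertices and 3 edges, delete both glued faces → V=9, E=17, F=10.
Check: V − E + F = 9 − 17 + 10 = 2.

17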